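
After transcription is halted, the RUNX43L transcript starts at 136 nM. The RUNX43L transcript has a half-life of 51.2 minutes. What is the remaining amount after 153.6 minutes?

17 nM

Elapsed time is 3 half-lives (153.6/51.2).
Each half-life halves the amount: 136 × (1/2)^3 = 136/8 = 17 nM.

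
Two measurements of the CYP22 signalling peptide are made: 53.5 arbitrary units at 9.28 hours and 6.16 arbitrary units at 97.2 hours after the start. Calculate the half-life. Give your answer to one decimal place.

28.2 hours

Over Δt = 97.2 − 9.28 = 87.92 hours, the level fell by a factor of 53.5/6.16 ≈ 8.6851.
n = log₂(8.6851) ≈ 3.1185 half-lives, so t½ = 87.92/3.1185 ≈ 28.193 hours.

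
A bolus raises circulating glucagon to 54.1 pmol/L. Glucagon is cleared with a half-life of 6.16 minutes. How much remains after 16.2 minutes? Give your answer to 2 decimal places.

8.74 pmol/L

Number of half-lives: n = 16.2/6.16 ≈ 2.6299.
Remaining = 54.1 × (1/2)^2.6299 = 54.1 × 0.16156 ≈ 8.7403 pmol/L.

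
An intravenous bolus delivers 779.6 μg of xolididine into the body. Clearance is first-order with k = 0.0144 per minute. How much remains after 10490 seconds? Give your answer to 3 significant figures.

62.9 μg

t½ = ln 2 / k = 0.69315 / 0.0144 ≈ 48.135 minutes.
Convert the elapsed time: 10490 seconds = 174.833 minutes.
Number of half-lives: n = 174.833/48.135 ≈ 3.6321.
Remaining = 779.6 × (1/2)^3.6321 = 779.6 × 0.080653 ≈ 62.877 μg.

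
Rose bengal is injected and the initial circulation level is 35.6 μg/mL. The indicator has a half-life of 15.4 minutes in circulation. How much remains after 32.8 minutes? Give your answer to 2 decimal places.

Number of half-lives: n = 32.8/15.4 ≈ 2.1299.
Remaining = 35.6 × (1/2)^2.1299 = 35.6 × 0.22848 ≈ 8.1338 μg/mL.

8.13 μg/mL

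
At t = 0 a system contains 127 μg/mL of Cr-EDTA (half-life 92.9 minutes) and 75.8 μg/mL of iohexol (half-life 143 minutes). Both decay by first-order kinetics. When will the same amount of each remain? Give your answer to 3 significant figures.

Set 127·(1/2)^(t/92.9) = 75.8·(1/2)^(t/143).
Taking log₂: log₂(127/75.8) = t·(1/92.9 − 1/143).
log₂(1.6755) = 0.74456; 1/92.9 − 1/143 = 0.0037713.
t = 0.74456 / 0.0037713 ≈ 197.43 minutes.

197 minutes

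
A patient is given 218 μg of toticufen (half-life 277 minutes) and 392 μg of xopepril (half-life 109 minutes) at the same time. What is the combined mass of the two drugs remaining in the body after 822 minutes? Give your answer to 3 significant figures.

30.0 μg

toticufen: 218 × (1/2)^(822/277) = 218 × (1/2)^2.9675 ≈ 27.871 μg.
xopepril: 392 × (1/2)^(822/109) = 392 × (1/2)^7.5413 ≈ 2.1044 μg.
Total = 27.871 + 2.1044 ≈ 29.975 μg.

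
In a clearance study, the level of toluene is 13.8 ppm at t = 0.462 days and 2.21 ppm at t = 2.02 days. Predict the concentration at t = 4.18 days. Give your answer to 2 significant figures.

0.17 ppm

Over Δt = 2.02 − 0.462 = 1.558 days, the level fell by a factor of 13.8/2.21 ≈ 6.2443.
n = log₂(6.2443) ≈ 2.6425 half-lives, so t½ = 1.558/2.6425 ≈ 0.58958 days.
From t = 2.02 to t = 4.18: 2.21 × (1/2)^((4.18−2.02)/0.58958) ≈ 0.1744 ppm.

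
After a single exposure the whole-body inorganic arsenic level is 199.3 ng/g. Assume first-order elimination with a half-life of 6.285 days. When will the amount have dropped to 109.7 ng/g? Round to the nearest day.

5 days

Fraction remaining = 109.7/199.3 ≈ 0.55043.
n = log₂(199.3/109.7) = ln(1.8168)/ln 2 ≈ 0.86138 half-lives.
t = n × t½ = 0.86138 × 6.285 ≈ 5.4138 days.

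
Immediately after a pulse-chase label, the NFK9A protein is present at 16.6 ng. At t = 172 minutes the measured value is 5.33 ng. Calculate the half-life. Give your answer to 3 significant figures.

105 minutes

A/A₀ = 5.33/16.6 ≈ 0.32108.
n = log₂(3.1144) ≈ 1.639 half-lives elapsed in 172 minutes.
t½ = 172/1.639 ≈ 104.94 minutes.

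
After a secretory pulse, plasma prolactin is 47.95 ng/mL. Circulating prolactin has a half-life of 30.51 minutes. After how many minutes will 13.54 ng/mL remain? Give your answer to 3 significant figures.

Fraction remaining = 13.54/47.95 ≈ 0.28238.
n = log₂(47.95/13.54) = ln(3.5414)/ln 2 ≈ 1.8243 half-lives.
t = n × t½ = 1.8243 × 30.51 ≈ 55.659 minutes.

55.7 minutes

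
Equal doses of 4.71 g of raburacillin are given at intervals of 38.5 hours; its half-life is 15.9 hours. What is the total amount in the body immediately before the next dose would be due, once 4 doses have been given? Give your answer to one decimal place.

1.1 g

The 4 doses were given 154, 115.5, 77, 38.5 hours ago.
Total = 4.71·(1/2)^(154/15.9) + 4.71·(1/2)^(115.5/15.9) + 4.71·(1/2)^(77/15.9) + 4.71·(1/2)^(38.5/15.9)
      = 0.0057198 + 0.03064 + 0.16414 + 0.87925 ≈ 1.0797 g.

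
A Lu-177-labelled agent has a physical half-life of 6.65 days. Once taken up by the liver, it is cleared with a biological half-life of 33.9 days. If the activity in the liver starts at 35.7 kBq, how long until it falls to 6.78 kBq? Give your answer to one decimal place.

13.3 days

1/t_eff = 1/t_phys + 1/t_biol = 1/6.65 + 1/33.9 = 0.17987 per day.
t_eff = 6.65 × 33.9 / (6.65 + 33.9) ≈ 5.5594 days.
n = log₂(35.7/6.78) ≈ 2.3966; t = 2.3966 × 5.5594 ≈ 13.324 days.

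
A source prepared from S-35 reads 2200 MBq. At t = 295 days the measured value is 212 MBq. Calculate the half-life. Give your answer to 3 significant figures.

87.4 days

A/A₀ = 212/2200 ≈ 0.096364.
n = log₂(10.377) ≈ 3.3754 half-lives elapsed in 295 days.
t½ = 295/3.3754 ≈ 87.398 days.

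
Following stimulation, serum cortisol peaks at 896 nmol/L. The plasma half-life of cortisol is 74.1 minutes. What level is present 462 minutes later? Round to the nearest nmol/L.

Number of half-lives: n = 462/74.1 ≈ 6.2348.
Remaining = 896 × (1/2)^6.2348 = 896 × 0.013278 ≈ 11.897 nmol/L.

12 nmol/L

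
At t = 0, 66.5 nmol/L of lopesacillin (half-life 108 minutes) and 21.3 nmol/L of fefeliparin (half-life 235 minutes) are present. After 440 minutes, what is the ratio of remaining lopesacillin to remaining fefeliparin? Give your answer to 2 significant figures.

0.68

lopesacillin: 66.5 × (1/2)^(440/108) = 66.5 × (1/2)^4.0741 ≈ 3.9482 nmol/L.
fefeliparin: 21.3 × (1/2)^(440/235) = 21.3 × (1/2)^1.8723 ≈ 5.8177 nmol/L.
Ratio ≈ 3.9482 / 5.8177 ≈ 0.67866.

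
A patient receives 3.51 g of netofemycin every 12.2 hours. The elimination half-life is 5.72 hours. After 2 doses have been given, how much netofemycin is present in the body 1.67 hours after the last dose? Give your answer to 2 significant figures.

The 2 doses were given 13.87, 1.67 hours ago.
Total = 3.51·(1/2)^(13.87/5.72) + 3.51·(1/2)^(1.67/5.72)
      = 0.65368 + 2.8669 ≈ 3.5206 g.

3.5 g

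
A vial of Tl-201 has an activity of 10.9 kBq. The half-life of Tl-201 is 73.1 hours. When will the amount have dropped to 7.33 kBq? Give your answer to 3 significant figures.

41.8 hours

Fraction remaining = 7.33/10.9 ≈ 0.67248.
n = log₂(10.9/7.33) = ln(1.487)/ln 2 ≈ 0.57244 half-lives.
t = n × t½ = 0.57244 × 73.1 ≈ 41.846 hours.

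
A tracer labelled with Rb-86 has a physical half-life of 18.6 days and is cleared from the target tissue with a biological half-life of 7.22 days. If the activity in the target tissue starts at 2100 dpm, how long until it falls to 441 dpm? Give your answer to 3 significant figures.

1/t_eff = 1/t_phys + 1/t_biol = 1/18.6 + 1/7.22 = 0.19227 per day.
t_eff = 18.6 × 7.22 / (18.6 + 7.22) ≈ 5.2011 days.
n = log₂(2100/441) ≈ 2.2515; t = 2.2515 × 5.2011 ≈ 11.71 days.

11.7 days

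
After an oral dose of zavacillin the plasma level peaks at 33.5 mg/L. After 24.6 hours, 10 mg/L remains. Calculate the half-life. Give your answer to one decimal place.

14.1 hours

A/A₀ = 10/33.5 ≈ 0.29851.
n = log₂(3.35) ≈ 1.7442 half-lives elapsed in 24.6 hours.
t½ = 24.6/1.7442 ≈ 14.104 hours.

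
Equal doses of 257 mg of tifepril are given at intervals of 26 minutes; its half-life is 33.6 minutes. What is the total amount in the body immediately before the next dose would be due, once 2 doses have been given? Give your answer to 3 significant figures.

The 2 doses were given 52, 26 minutes ago.
Total = 257·(1/2)^(52/33.6) + 257·(1/2)^(26/33.6)
      = 87.913 + 150.31 ≈ 238.22 mg.

238 mg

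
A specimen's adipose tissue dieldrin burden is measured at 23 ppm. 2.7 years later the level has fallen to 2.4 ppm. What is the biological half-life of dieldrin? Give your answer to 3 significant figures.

0.828 years

A/A₀ = 2.4/23 ≈ 0.10435.
n = log₂(9.5833) ≈ 3.2605 half-lives elapsed in 2.7 years.
t½ = 2.7/3.2605 ≈ 0.82809 years.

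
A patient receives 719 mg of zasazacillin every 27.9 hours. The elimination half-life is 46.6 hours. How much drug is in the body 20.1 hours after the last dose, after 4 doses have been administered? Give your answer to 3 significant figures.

1270 mg

The 4 doses were given 103.8, 75.9, 48, 20.1 hours ago.
Total = 719·(1/2)^(103.8/46.6) + 719·(1/2)^(75.9/46.6) + 719·(1/2)^(48/46.6) + 719·(1/2)^(20.1/46.6)
      = 153.53 + 232.5 + 352.09 + 533.19 ≈ 1271.3 mg.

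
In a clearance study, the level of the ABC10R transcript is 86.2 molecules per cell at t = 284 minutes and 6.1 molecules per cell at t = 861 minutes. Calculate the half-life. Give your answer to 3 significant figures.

151 minutes

Over Δt = 861 − 284 = 577 minutes, the level fell by a factor of 86.2/6.1 ≈ 14.131.
n = log₂(14.131) ≈ 3.8208 half-lives, so t½ = 577/3.8208 ≈ 151.02 minutes.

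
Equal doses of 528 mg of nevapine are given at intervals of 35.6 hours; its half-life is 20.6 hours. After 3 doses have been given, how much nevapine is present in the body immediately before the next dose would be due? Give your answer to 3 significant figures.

The 3 doses were given 106.8, 71.2, 35.6 hours ago.
Total = 528·(1/2)^(106.8/20.6) + 528·(1/2)^(71.2/20.6) + 528·(1/2)^(35.6/20.6)
      = 14.52 + 48.104 + 159.37 ≈ 221.99 mg.

222 mg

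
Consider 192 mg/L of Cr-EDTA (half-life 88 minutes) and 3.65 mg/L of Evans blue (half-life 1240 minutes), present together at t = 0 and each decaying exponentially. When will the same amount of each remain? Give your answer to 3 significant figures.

Set 192·(1/2)^(t/88) = 3.65·(1/2)^(t/1240).
Taking log₂: log₂(192/3.65) = t·(1/88 − 1/1240).
log₂(52.603) = 5.7171; 1/88 − 1/1240 = 0.010557.
t = 5.7171 / 0.010557 ≈ 541.53 minutes.

542 minutes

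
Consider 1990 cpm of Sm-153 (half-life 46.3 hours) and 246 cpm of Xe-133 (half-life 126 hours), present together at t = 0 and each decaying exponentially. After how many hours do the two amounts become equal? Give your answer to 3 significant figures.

Set 1990·(1/2)^(t/46.3) = 246·(1/2)^(t/126).
Taking log₂: log₂(1990/246) = t·(1/46.3 − 1/126).
log₂(8.0894) = 3.016; 1/46.3 − 1/126 = 0.013662.
t = 3.016 / 0.013662 ≈ 220.76 hours.

221 hours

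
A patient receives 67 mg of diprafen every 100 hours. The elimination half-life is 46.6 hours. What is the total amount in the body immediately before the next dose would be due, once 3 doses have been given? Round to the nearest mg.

19 mg

The 3 doses were given 300, 200, 100 hours ago.
Total = 67·(1/2)^(300/46.6) + 67·(1/2)^(200/46.6) + 67·(1/2)^(100/46.6)
      = 0.77288 + 3.4206 + 15.139 ≈ 19.332 mg.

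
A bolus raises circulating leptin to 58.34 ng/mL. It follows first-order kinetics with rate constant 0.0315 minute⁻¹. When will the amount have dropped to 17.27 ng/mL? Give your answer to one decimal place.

t½ = ln 2 / k = 0.69315 / 0.0315 ≈ 22.005 minutes.
Fraction remaining = 17.27/58.34 ≈ 0.29602.
n = log₂(58.34/17.27) = ln(3.3781)/ln 2 ≈ 1.7562 half-lives.
t = n × t½ = 1.7562 × 22.005 ≈ 38.645 minutes.

38.6 minutes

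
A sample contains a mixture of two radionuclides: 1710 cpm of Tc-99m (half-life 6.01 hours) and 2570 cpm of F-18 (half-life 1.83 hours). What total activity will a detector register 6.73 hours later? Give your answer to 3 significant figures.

988 cpm

Tc-99m: 1710 × (1/2)^(6.73/6.01) = 1710 × (1/2)^1.1198 ≈ 786.87 cpm.
F-18: 2570 × (1/2)^(6.73/1.83) = 2570 × (1/2)^3.6776 ≈ 200.85 cpm.
Total = 786.87 + 200.85 ≈ 987.72 cpm.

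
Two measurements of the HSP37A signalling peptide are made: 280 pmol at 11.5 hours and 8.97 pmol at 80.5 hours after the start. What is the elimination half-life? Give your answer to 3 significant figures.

Over Δt = 80.5 − 11.5 = 69 hours, the level fell by a factor of 280/8.97 ≈ 31.215.
n = log₂(31.215) ≈ 4.9642 half-lives, so t½ = 69/4.9642 ≈ 13.9 hours.

13.9 hours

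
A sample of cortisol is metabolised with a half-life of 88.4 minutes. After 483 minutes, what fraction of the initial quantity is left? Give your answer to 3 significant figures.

0.0227

n = 483/88.4 ≈ 5.4638 half-lives.
Fraction remaining = (1/2)^5.4638 ≈ 0.022659.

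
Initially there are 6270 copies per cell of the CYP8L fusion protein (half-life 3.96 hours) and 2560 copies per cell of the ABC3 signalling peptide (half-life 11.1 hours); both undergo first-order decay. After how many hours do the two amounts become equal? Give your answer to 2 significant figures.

Set 6270·(1/2)^(t/3.96) = 2560·(1/2)^(t/11.1).
Taking log₂: log₂(6270/2560) = t·(1/3.96 − 1/11.1).
log₂(2.4492) = 1.2923; 1/3.96 − 1/11.1 = 0.16244.
t = 1.2923 / 0.16244 ≈ 7.9559 hours.

8.0 hours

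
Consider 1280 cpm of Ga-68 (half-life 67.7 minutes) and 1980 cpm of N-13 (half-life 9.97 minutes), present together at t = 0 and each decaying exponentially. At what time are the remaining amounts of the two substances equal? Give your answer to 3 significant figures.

Set 1280·(1/2)^(t/67.7) = 1980·(1/2)^(t/9.97).
Taking log₂: log₂(1280/1980) = t·(1/67.7 − 1/9.97).
log₂(0.64646) = -0.62936; 1/67.7 − 1/9.97 = -0.08553.
t = -0.62936 / -0.08553 ≈ 7.3583 minutes.

7.36 minutes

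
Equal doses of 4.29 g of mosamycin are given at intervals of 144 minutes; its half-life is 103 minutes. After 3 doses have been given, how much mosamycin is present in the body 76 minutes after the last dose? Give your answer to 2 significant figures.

3.9 g

The 3 doses were given 364, 220, 76 minutes ago.
Total = 4.29·(1/2)^(364/103) + 4.29·(1/2)^(220/103) + 4.29·(1/2)^(76/103)
      = 0.37036 + 0.97607 + 2.5724 ≈ 3.9188 g.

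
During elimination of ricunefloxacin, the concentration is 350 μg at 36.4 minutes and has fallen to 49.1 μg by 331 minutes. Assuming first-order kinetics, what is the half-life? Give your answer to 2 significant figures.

100 minutes

Over Δt = 331 − 36.4 = 294.6 minutes, the level fell by a factor of 350/49.1 ≈ 7.1283.
n = log₂(7.1283) ≈ 2.8336 half-lives, so t½ = 294.6/2.8336 ≈ 103.97 minutes.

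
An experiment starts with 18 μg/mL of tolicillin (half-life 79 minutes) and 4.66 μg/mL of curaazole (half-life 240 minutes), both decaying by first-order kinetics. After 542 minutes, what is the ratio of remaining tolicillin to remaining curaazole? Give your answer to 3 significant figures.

tolicillin: 18 × (1/2)^(542/79) = 18 × (1/2)^6.8608 ≈ 0.15487 μg/mL.
curaazole: 4.66 × (1/2)^(542/240) = 4.66 × (1/2)^2.2583 ≈ 0.974 μg/mL.
Ratio ≈ 0.15487 / 0.974 ≈ 0.15901.

0.159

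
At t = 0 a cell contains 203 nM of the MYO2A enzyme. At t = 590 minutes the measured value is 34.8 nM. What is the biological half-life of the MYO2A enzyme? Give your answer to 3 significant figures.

A/A₀ = 34.8/203 ≈ 0.17143.
n = log₂(5.8333) ≈ 2.5443 half-lives elapsed in 590 minutes.
t½ = 590/2.5443 ≈ 231.89 minutes.

232 minutes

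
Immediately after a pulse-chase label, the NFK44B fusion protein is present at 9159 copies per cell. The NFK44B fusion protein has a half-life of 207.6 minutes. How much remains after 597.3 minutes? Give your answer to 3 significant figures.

Number of half-lives: n = 597.3/207.6 ≈ 2.8772.
Remaining = 9159 × (1/2)^2.8772 = 9159 × 0.13611 ≈ 1246.6 copies per cell.

1250 copies per cell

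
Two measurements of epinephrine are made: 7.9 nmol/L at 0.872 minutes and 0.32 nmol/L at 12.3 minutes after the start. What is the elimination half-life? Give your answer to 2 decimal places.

Over Δt = 12.3 − 0.872 = 11.428 minutes, the level fell by a factor of 7.9/0.32 ≈ 24.688.
n = log₂(24.688) ≈ 4.6257 half-lives, so t½ = 11.428/4.6257 ≈ 2.4705 minutes.

2.47 minutes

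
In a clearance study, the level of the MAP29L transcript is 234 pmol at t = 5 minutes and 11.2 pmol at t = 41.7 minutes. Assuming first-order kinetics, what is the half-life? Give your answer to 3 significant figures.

8.37 minutes

Over Δt = 41.7 − 5 = 36.7 minutes, the level fell by a factor of 234/11.2 ≈ 20.893.
n = log₂(20.893) ≈ 4.3849 half-lives, so t½ = 36.7/4.3849 ≈ 8.3696 minutes.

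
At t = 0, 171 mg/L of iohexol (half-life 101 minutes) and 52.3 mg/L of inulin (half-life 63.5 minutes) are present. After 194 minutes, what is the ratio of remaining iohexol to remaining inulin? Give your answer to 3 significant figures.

7.18

iohexol: 171 × (1/2)^(194/101) = 171 × (1/2)^1.9208 ≈ 45.163 mg/L.
inulin: 52.3 × (1/2)^(194/63.5) = 52.3 × (1/2)^3.0551 ≈ 6.2924 mg/L.
Ratio ≈ 45.163 / 6.2924 ≈ 7.1773.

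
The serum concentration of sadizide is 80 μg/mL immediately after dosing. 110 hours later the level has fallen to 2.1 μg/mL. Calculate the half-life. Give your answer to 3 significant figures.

A/A₀ = 2.1/80 ≈ 0.02625.
n = log₂(38.095) ≈ 5.2515 half-lives elapsed in 110 hours.
t½ = 110/5.2515 ≈ 20.946 hours.

20.9 hours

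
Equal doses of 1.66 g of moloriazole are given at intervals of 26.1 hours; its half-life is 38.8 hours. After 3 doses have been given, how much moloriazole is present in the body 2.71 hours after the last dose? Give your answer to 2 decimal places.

3.20 g

The 3 doses were given 54.91, 28.81, 2.71 hours ago.
Total = 1.66·(1/2)^(54.91/38.8) + 1.66·(1/2)^(28.81/38.8) + 1.66·(1/2)^(2.71/38.8)
      = 0.62243 + 0.99217 + 1.5815 ≈ 3.1961 g.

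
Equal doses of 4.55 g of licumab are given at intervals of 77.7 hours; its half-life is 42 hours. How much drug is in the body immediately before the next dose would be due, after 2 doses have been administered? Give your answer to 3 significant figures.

1.61 g

The 2 doses were given 155.4, 77.7 hours ago.
Total = 4.55·(1/2)^(155.4/42) + 4.55·(1/2)^(77.7/42)
      = 0.35011 + 1.2621 ≈ 1.6122 g.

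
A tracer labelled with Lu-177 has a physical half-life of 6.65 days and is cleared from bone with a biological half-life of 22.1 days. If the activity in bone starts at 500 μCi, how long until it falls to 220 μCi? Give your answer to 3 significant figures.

1/t_eff = 1/t_phys + 1/t_biol = 1/6.65 + 1/22.1 = 0.19562 per day.
t_eff = 6.65 × 22.1 / (6.65 + 22.1) ≈ 5.1118 days.
n = log₂(500/220) ≈ 1.1844; t = 1.1844 × 5.1118 ≈ 6.0546 days.

6.05 days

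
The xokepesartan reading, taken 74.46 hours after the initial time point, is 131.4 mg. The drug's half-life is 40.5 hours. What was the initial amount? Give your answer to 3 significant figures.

Number of half-lives elapsed: n = 74.46/40.5 ≈ 1.8385.
A₀ = A × 2^n = 131.4 × 2^1.8385 = 131.4 × 3.5764 ≈ 469.94 mg.

470 mg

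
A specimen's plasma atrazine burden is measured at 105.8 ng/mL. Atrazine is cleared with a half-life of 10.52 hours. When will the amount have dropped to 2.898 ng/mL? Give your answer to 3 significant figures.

Fraction remaining = 2.898/105.8 ≈ 0.027391.
n = log₂(105.8/2.898) = ln(36.508)/ln 2 ≈ 5.1901 half-lives.
t = n × t½ = 5.1901 × 10.52 ≈ 54.6 hours.

54.6 hours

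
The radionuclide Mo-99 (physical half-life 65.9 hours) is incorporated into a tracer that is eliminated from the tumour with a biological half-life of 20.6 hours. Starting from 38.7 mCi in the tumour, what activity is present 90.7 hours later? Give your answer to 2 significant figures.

0.70 mCi

1/t_eff = 1/t_phys + 1/t_biol = 1/65.9 + 1/20.6 = 0.063718 per hour.
t_eff = 65.9 × 20.6 / (65.9 + 20.6) ≈ 15.694 hours.
Remaining = 38.7 × (1/2)^(90.7/15.694) = 38.7 × (1/2)^5.7792 ≈ 0.70467 mCi.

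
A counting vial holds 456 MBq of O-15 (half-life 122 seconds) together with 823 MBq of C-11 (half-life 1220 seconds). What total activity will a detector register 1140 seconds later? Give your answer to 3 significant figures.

O-15: 456 × (1/2)^(1140/122) = 456 × (1/2)^9.3443 ≈ 0.70155 MBq.
C-11: 823 × (1/2)^(1140/1220) = 823 × (1/2)^0.93443 ≈ 430.64 MBq.
Total = 0.70155 + 430.64 ≈ 431.34 MBq.

431 MBq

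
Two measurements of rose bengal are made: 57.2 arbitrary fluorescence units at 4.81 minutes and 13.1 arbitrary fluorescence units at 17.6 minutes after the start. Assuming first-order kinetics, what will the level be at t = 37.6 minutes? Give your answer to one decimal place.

Over Δt = 17.6 − 4.81 = 12.79 minutes, the level fell by a factor of 57.2/13.1 ≈ 4.3664.
n = log₂(4.3664) ≈ 2.1264 half-lives, so t½ = 12.79/2.1264 ≈ 6.0147 minutes.
From t = 17.6 to t = 37.6: 13.1 × (1/2)^((37.6−17.6)/6.0147) ≈ 1.3071 arbitrary fluorescence units.

1.3 arbitrary fluorescence units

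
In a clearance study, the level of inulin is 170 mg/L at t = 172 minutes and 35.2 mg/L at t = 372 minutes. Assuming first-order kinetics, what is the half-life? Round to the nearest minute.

88 minutes

Over Δt = 372 − 172 = 200 minutes, the level fell by a factor of 170/35.2 ≈ 4.8295.
n = log₂(4.8295) ≈ 2.2719 half-lives, so t½ = 200/2.2719 ≈ 88.033 minutes.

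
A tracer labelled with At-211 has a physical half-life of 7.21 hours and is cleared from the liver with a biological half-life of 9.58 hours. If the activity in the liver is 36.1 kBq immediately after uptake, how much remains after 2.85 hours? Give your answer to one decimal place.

22.3 kBq

1/t_eff = 1/t_phys + 1/t_biol = 1/7.21 + 1/9.58 = 0.24308 per hour.
t_eff = 7.21 × 9.58 / (7.21 + 9.58) ≈ 4.1139 hours.
Remaining = 36.1 × (1/2)^(2.85/4.1139) = 36.1 × (1/2)^0.69278 ≈ 22.334 kBq.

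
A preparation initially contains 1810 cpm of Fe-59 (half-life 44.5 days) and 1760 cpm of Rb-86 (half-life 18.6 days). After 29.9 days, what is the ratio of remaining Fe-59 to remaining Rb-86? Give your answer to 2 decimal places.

1.97

Fe-59: 1810 × (1/2)^(29.9/44.5) = 1810 × (1/2)^0.67191 ≈ 1136.1 cpm.
Rb-86: 1760 × (1/2)^(29.9/18.6) = 1760 × (1/2)^1.6075 ≈ 577.56 cpm.
Ratio ≈ 1136.1 / 577.56 ≈ 1.967.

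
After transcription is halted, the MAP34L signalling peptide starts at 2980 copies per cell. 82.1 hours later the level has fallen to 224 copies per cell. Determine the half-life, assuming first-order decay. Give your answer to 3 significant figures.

22.0 hours

A/A₀ = 224/2980 ≈ 0.075168.
n = log₂(13.304) ≈ 3.7337 half-lives elapsed in 82.1 hours.
t½ = 82.1/3.7337 ≈ 21.989 hours.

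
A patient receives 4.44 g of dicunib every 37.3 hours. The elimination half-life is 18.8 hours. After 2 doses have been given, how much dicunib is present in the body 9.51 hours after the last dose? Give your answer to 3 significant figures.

3.92 g

The 2 doses were given 46.81, 9.51 hours ago.
Total = 4.44·(1/2)^(46.81/18.8) + 4.44·(1/2)^(9.51/18.8)
      = 0.79041 + 3.1268 ≈ 3.9173 g.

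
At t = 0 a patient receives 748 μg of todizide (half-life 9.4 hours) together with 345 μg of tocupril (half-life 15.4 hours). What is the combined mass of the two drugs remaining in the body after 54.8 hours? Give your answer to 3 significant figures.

todizide: 748 × (1/2)^(54.8/9.4) = 748 × (1/2)^5.8298 ≈ 13.151 μg.
tocupril: 345 × (1/2)^(54.8/15.4) = 345 × (1/2)^3.5584 ≈ 29.283 μg.
Total = 13.151 + 29.283 ≈ 42.434 μg.

42.4 μg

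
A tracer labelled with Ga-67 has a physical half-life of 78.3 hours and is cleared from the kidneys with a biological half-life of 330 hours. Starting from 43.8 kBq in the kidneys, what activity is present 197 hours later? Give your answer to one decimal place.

1/t_eff = 1/t_phys + 1/t_biol = 1/78.3 + 1/330 = 0.015802 per hour.
t_eff = 78.3 × 330 / (78.3 + 330) ≈ 63.284 hours.
Remaining = 43.8 × (1/2)^(197/63.284) = 43.8 × (1/2)^3.1129 ≈ 5.0628 kBq.

5.1 kBq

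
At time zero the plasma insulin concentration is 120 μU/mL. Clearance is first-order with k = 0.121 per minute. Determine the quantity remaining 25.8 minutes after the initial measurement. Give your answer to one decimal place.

t½ = ln 2 / k = 0.69315 / 0.121 ≈ 5.7285 minutes.
Number of half-lives: n = 25.8/5.7285 ≈ 4.5038.
Remaining = 120 × (1/2)^4.5038 = 120 × 0.044078 ≈ 5.2893 μU/mL.

5.3 μU/mL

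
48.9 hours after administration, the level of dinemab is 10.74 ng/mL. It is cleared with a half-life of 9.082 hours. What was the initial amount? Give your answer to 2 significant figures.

450 ng/mL

Number of half-lives elapsed: n = 48.9/9.082 ≈ 5.3843.
A₀ = A × 2^n = 10.74 × 2^5.3843 = 10.74 × 41.767 ≈ 448.57 ng/mL.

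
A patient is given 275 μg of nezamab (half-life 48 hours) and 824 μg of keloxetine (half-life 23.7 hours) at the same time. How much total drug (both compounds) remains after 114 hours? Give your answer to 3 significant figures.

82.4 μg

nezamab: 275 × (1/2)^(114/48) = 275 × (1/2)^2.375 ≈ 53.013 μg.
keloxetine: 824 × (1/2)^(114/23.7) = 824 × (1/2)^4.8101 ≈ 29.372 μg.
Total = 53.013 + 29.372 ≈ 82.386 μg.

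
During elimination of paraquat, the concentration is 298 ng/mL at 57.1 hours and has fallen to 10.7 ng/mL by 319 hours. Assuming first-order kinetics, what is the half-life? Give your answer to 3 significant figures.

54.6 hours

Over Δt = 319 − 57.1 = 261.9 hours, the level fell by a factor of 298/10.7 ≈ 27.85.
n = log₂(27.85) ≈ 4.7996 half-lives, so t½ = 261.9/4.7996 ≈ 54.567 hours.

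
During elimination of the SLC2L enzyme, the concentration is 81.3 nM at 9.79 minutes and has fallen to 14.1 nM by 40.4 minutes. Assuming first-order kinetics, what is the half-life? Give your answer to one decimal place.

12.1 minutes

Over Δt = 40.4 − 9.79 = 30.61 minutes, the level fell by a factor of 81.3/14.1 ≈ 5.766.
n = log₂(5.766) ≈ 2.5276 half-lives, so t½ = 30.61/2.5276 ≈ 12.11 minutes.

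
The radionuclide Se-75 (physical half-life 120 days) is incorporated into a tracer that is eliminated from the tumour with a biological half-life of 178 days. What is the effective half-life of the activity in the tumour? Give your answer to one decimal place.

1/t_eff = 1/t_phys + 1/t_biol = 1/120 + 1/178 = 0.013951 per day.
t_eff = 120 × 178 / (120 + 178) ≈ 71.678 days.

71.7 days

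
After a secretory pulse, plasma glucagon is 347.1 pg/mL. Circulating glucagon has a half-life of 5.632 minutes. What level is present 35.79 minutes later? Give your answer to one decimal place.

Number of half-lives: n = 35.79/5.632 ≈ 6.3548.
Remaining = 347.1 × (1/2)^6.3548 = 347.1 × 0.012219 ≈ 4.2411 pg/mL.

4.2 pg/mL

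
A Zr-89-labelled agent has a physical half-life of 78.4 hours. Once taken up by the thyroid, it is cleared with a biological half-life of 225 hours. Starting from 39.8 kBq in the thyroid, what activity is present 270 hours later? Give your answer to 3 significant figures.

1.59 kBq

1/t_eff = 1/t_phys + 1/t_biol = 1/78.4 + 1/225 = 0.0172 per hour.
t_eff = 78.4 × 225 / (78.4 + 225) ≈ 58.141 hours.
Remaining = 39.8 × (1/2)^(270/58.141) = 39.8 × (1/2)^4.6439 ≈ 1.592 kBq.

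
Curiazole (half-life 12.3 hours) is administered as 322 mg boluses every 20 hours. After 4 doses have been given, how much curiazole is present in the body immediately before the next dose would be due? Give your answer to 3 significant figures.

The 4 doses were given 80, 60, 40, 20 hours ago.
Total = 322·(1/2)^(80/12.3) + 322·(1/2)^(60/12.3) + 322·(1/2)^(40/12.3) + 322·(1/2)^(20/12.3)
      = 3.5476 + 10.95 + 33.798 + 104.32 ≈ 152.62 mg.

153 mg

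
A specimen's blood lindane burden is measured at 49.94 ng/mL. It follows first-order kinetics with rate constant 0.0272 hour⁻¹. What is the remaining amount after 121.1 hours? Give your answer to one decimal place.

1.9 ng/mL

t½ = ln 2 / λ = 0.69315 / 0.0272 ≈ 25.483 hours.
Number of half-lives: n = 121.1/25.483 ≈ 4.7521.
Remaining = 49.94 × (1/2)^4.7521 = 49.94 × 0.037108 ≈ 1.8532 ng/mL.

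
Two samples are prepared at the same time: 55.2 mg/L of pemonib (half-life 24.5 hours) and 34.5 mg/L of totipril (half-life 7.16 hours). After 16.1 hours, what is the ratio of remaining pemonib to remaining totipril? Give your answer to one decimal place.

4.8

pemonib: 55.2 × (1/2)^(16.1/24.5) = 55.2 × (1/2)^0.65714 ≈ 35.004 mg/L.
totipril: 34.5 × (1/2)^(16.1/7.16) = 34.5 × (1/2)^2.2486 ≈ 7.2598 mg/L.
Ratio ≈ 35.004 / 7.2598 ≈ 4.8217.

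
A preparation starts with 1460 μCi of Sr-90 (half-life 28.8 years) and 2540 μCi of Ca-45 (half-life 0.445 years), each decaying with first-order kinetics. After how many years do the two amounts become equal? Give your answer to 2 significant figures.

Set 1460·(1/2)^(t/28.8) = 2540·(1/2)^(t/0.445).
Taking log₂: log₂(1460/2540) = t·(1/28.8 − 1/0.445).
log₂(0.5748) = -0.79886; 1/28.8 − 1/0.445 = -2.2125.
t = -0.79886 / -2.2125 ≈ 0.36107 years.

0.36 years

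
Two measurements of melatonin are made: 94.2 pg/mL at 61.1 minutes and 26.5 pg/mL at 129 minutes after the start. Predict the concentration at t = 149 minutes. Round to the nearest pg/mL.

18 pg/mL

Over Δt = 129 − 61.1 = 67.9 minutes, the level fell by a factor of 94.2/26.5 ≈ 3.5547.
n = log₂(3.5547) ≈ 1.8297 half-lives, so t½ = 67.9/1.8297 ≈ 37.109 minutes.
From t = 129 to t = 149: 26.5 × (1/2)^((149−129)/37.109) ≈ 18.239 pg/mL.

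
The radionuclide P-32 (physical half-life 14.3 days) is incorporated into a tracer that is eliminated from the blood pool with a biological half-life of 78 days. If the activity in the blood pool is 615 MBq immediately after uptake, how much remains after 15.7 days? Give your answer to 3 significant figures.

250 MBq

1/t_eff = 1/t_phys + 1/t_biol = 1/14.3 + 1/78 = 0.082751 per day.
t_eff = 14.3 × 78 / (14.3 + 78) ≈ 12.085 days.
Remaining = 615 × (1/2)^(15.7/12.085) = 615 × (1/2)^1.2992 ≈ 249.91 MBq.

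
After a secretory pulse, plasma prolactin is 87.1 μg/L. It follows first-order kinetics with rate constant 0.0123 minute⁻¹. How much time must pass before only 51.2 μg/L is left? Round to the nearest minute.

t½ = ln 2 / λ = 0.69315 / 0.0123 ≈ 56.353 minutes.
Fraction remaining = 51.2/87.1 ≈ 0.58783.
n = log₂(87.1/51.2) = ln(1.7012)/ln 2 ≈ 0.76653 half-lives.
t = n × t½ = 0.76653 × 56.353 ≈ 43.197 minutes.

43 minutes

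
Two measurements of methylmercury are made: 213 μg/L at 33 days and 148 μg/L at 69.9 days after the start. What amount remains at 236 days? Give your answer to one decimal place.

Over Δt = 69.9 − 33 = 36.9 days, the level fell by a factor of 213/148 ≈ 1.4392.
n = log₂(1.4392) ≈ 0.52526 half-lives, so t½ = 36.9/0.52526 ≈ 70.251 days.
From t = 69.9 to t = 236: 148 × (1/2)^((236−69.9)/70.251) ≈ 28.742 μg/L.

28.7 μg/L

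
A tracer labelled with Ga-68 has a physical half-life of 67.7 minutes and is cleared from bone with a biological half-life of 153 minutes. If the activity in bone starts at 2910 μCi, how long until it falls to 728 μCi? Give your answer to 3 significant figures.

1/t_eff = 1/t_phys + 1/t_biol = 1/67.7 + 1/153 = 0.021307 per minute.
t_eff = 67.7 × 153 / (67.7 + 153) ≈ 46.933 minutes.
n = log₂(2910/728) ≈ 1.999; t = 1.999 × 46.933 ≈ 93.819 minutes.

93.8 minutes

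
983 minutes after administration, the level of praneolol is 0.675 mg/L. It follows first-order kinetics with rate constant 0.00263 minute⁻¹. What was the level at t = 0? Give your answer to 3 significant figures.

8.96 mg/L

t½ = ln 2 / k = 0.69315 / 0.00263 ≈ 263.55 minutes.
Number of half-lives elapsed: n = 983/263.55 ≈ 3.7298.
A₀ = A × 2^n = 0.675 × 2^3.7298 = 0.675 × 13.267 ≈ 8.9553 mg/L.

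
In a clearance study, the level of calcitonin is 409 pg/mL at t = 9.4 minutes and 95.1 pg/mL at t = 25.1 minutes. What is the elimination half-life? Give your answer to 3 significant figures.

Over Δt = 25.1 − 9.4 = 15.7 minutes, the level fell by a factor of 409/95.1 ≈ 4.3007.
n = log₂(4.3007) ≈ 2.1046 half-lives, so t½ = 15.7/2.1046 ≈ 7.4599 minutes.

7.46 minutes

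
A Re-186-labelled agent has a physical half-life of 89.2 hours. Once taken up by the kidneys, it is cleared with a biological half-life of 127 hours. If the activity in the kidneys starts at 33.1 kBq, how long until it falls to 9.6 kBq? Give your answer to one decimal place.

93.6 hours

1/t_eff = 1/t_phys + 1/t_biol = 1/89.2 + 1/127 = 0.019085 per hour.
t_eff = 89.2 × 127 / (89.2 + 127) ≈ 52.398 hours.
n = log₂(33.1/9.6) ≈ 1.7857; t = 1.7857 × 52.398 ≈ 93.568 hours.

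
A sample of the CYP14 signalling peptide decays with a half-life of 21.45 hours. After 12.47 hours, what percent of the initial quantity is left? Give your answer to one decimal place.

66.8%

n = 12.47/21.45 ≈ 0.58135 half-lives.
Fraction remaining = (1/2)^0.58135 ≈ 0.66834, i.e. 66.834%.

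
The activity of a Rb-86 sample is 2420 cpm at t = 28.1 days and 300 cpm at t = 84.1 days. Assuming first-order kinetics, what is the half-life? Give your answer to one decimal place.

18.6 days

Over Δt = 84.1 − 28.1 = 56 days, the level fell by a factor of 2420/300 ≈ 8.0667.
n = log₂(8.0667) ≈ 3.012 half-lives, so t½ = 56/3.012 ≈ 18.592 days.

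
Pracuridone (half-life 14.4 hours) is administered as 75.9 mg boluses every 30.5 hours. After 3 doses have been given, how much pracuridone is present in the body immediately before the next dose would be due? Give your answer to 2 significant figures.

The 3 doses were given 91.5, 61, 30.5 hours ago.
Total = 75.9·(1/2)^(91.5/14.4) + 75.9·(1/2)^(61/14.4) + 75.9·(1/2)^(30.5/14.4)
      = 0.92778 + 4.0276 + 17.484 ≈ 22.439 mg.

22 mg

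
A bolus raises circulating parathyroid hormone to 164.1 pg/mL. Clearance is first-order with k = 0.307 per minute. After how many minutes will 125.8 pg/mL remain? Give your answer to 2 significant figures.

t½ = ln 2 / k = 0.69315 / 0.307 ≈ 2.2578 minutes.
Fraction remaining = 125.8/164.1 ≈ 0.76661.
n = log₂(164.1/125.8) = ln(1.3045)/ln 2 ≈ 0.38344 half-lives.
t = n × t½ = 0.38344 × 2.2578 ≈ 0.86574 minutes.

0.87 minutes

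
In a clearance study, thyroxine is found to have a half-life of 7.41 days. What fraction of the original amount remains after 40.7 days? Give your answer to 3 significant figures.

0.0222

n = 40.7/7.41 ≈ 5.4926 half-lives.
Fraction remaining = (1/2)^5.4926 ≈ 0.022211.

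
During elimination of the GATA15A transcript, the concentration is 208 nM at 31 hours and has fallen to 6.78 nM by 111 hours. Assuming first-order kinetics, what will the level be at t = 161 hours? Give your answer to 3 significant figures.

Over Δt = 111 − 31 = 80 hours, the level fell by a factor of 208/6.78 ≈ 30.678.
n = log₂(30.678) ≈ 4.9392 half-lives, so t½ = 80/4.9392 ≈ 16.197 hours.
From t = 111 to t = 161: 6.78 × (1/2)^((161−111)/16.197) ≈ 0.79792 nM.

0.798 nM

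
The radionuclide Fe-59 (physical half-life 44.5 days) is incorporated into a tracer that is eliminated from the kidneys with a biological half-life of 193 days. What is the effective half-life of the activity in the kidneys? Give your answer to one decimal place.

1/t_eff = 1/t_phys + 1/t_biol = 1/44.5 + 1/193 = 0.027653 per day.
t_eff = 44.5 × 193 / (44.5 + 193) ≈ 36.162 days.

36.2 days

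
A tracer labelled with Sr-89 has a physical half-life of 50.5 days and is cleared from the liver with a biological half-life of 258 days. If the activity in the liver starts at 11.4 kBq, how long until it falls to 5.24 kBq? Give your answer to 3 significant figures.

47.4 days

1/t_eff = 1/t_phys + 1/t_biol = 1/50.5 + 1/258 = 0.023678 per day.
t_eff = 50.5 × 258 / (50.5 + 258) ≈ 42.233 days.
n = log₂(11.4/5.24) ≈ 1.1214; t = 1.1214 × 42.233 ≈ 47.36 days.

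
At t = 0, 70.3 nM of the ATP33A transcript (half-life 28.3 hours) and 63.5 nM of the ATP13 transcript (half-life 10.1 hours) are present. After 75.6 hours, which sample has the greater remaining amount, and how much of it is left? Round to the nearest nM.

ATP33A transcript: 70.3 × (1/2)^2.6714 ≈ 11.035 nM.
ATP13 transcript: 63.5 × (1/2)^7.4851 ≈ 0.35442 nM.
ATP33A transcript has more remaining, at ≈ 11.035 nM.

ATP33A transcript, 11 nM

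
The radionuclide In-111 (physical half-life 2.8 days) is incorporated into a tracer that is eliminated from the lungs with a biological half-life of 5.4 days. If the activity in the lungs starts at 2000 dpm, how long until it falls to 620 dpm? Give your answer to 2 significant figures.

3.1 days

1/t_eff = 1/t_phys + 1/t_biol = 1/2.8 + 1/5.4 = 0.54233 per day.
t_eff = 2.8 × 5.4 / (2.8 + 5.4) ≈ 1.8439 days.
n = log₂(2000/620) ≈ 1.6897; t = 1.6897 × 1.8439 ≈ 3.1156 days.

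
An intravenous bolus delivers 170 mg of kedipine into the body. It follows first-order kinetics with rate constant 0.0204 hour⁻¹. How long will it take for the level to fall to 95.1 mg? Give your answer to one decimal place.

t½ = ln 2 / k = 0.69315 / 0.0204 ≈ 33.978 hours.
Fraction remaining = 95.1/170 ≈ 0.55941.
n = log₂(170/95.1) = ln(1.7876)/ln 2 ≈ 0.83802 half-lives.
t = n × t½ = 0.83802 × 33.978 ≈ 28.474 hours.

28.5 hours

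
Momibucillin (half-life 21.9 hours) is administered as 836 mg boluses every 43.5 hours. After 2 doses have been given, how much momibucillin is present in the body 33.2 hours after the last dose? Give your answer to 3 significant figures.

The 2 doses were given 76.7, 33.2 hours ago.
Total = 836·(1/2)^(76.7/21.9) + 836·(1/2)^(33.2/21.9)
      = 73.776 + 292.31 ≈ 366.09 mg.

366 mg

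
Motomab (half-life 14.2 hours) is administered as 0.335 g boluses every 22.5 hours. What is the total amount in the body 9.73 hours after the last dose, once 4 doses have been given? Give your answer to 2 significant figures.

The 4 doses were given 77.23, 54.73, 32.23, 9.73 hours ago.
Total = 0.335·(1/2)^(77.23/14.2) + 0.335·(1/2)^(54.73/14.2) + 0.335·(1/2)^(32.23/14.2) + 0.335·(1/2)^(9.73/14.2)
      = 0.0077237 + 0.023164 + 0.069469 + 0.20834 ≈ 0.3087 g.

0.31 g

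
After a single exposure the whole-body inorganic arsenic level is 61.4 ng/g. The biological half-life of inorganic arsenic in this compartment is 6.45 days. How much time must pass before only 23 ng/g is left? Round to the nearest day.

Fraction remaining = 23/61.4 ≈ 0.37459.
n = log₂(61.4/23) = ln(2.6696)/ln 2 ≈ 1.4166 half-lives.
t = n × t½ = 1.4166 × 6.45 ≈ 9.1371 days.

9 days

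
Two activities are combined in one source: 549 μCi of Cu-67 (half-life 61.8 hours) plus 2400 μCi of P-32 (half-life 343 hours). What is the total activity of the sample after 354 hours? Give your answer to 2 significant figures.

Cu-67: 549 × (1/2)^(354/61.8) = 549 × (1/2)^5.7282 ≈ 10.357 μCi.
P-32: 2400 × (1/2)^(354/343) = 2400 × (1/2)^1.0321 ≈ 1173.6 μCi.
Total = 10.357 + 1173.6 ≈ 1184 μCi.

1200 μCi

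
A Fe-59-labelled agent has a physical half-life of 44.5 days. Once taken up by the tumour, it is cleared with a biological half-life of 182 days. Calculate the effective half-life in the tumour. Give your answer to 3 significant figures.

1/t_eff = 1/t_phys + 1/t_biol = 1/44.5 + 1/182 = 0.027966 per day.
t_eff = 44.5 × 182 / (44.5 + 182) ≈ 35.757 days.

35.8 days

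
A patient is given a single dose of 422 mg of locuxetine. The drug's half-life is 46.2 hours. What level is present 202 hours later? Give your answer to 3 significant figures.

Number of half-lives: n = 202/46.2 ≈ 4.3723.
Remaining = 422 × (1/2)^4.3723 = 422 × 0.048285 ≈ 20.376 mg.

20.4 mg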